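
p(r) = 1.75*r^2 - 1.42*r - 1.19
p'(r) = 3.5*r - 1.42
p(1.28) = -0.14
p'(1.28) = 3.06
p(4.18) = 23.45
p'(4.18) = 13.21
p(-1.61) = 5.63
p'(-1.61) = -7.06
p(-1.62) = 5.70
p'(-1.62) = -7.09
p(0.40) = -1.48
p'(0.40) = -0.02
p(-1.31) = 3.67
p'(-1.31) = -6.00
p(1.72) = 1.54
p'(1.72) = 4.60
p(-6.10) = 72.59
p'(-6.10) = -22.77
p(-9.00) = 153.34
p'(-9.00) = -32.92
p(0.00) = -1.19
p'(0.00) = -1.42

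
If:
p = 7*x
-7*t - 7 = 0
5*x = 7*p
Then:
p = 0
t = -1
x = 0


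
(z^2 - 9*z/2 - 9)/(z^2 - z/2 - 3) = (z - 6)/(z - 2)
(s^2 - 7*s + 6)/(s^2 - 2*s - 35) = (-s^2 + 7*s - 6)/(-s^2 + 2*s + 35)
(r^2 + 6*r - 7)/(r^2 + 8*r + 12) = (r^2 + 6*r - 7)/(r^2 + 8*r + 12)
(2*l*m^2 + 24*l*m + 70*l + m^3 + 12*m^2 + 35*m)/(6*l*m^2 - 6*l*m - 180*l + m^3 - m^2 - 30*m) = (2*l*m + 14*l + m^2 + 7*m)/(6*l*m - 36*l + m^2 - 6*m)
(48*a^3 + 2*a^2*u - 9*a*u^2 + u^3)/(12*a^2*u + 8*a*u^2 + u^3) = (24*a^2 - 11*a*u + u^2)/(u*(6*a + u))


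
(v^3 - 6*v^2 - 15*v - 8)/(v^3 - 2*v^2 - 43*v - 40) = (v + 1)/(v + 5)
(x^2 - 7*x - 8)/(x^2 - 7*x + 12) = (x^2 - 7*x - 8)/(x^2 - 7*x + 12)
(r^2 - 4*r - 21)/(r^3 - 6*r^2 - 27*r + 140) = (r + 3)/(r^2 + r - 20)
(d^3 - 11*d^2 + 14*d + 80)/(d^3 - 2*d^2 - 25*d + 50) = (d^2 - 6*d - 16)/(d^2 + 3*d - 10)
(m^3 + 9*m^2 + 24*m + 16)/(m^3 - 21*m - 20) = (m + 4)/(m - 5)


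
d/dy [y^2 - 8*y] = 2*y - 8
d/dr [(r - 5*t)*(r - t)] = 2*r - 6*t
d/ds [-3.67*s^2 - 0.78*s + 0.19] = -7.34*s - 0.78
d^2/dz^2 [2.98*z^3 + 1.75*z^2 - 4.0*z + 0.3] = 17.88*z + 3.5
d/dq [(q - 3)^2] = 2*q - 6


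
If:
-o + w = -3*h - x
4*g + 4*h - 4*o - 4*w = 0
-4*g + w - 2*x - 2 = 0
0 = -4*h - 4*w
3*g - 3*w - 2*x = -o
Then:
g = -5/14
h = 1/7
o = -1/14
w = -1/7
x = -5/14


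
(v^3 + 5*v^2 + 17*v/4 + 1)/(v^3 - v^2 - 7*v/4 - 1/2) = (v + 4)/(v - 2)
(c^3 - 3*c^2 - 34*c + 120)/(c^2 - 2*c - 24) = (-c^3 + 3*c^2 + 34*c - 120)/(-c^2 + 2*c + 24)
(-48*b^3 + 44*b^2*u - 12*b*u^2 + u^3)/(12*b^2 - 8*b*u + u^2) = -4*b + u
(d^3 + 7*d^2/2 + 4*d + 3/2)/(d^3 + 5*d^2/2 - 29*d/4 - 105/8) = 4*(d^2 + 2*d + 1)/(4*d^2 + 4*d - 35)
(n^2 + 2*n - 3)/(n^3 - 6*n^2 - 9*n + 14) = (n + 3)/(n^2 - 5*n - 14)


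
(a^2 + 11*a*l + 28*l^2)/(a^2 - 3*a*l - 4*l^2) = (a^2 + 11*a*l + 28*l^2)/(a^2 - 3*a*l - 4*l^2)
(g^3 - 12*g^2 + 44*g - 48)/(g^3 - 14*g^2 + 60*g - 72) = (g - 4)/(g - 6)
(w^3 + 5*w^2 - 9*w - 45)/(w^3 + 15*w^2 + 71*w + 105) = (w - 3)/(w + 7)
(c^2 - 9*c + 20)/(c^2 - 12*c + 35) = (c - 4)/(c - 7)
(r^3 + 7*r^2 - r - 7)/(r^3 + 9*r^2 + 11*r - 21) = (r + 1)/(r + 3)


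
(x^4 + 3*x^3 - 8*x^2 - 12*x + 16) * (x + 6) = x^5 + 9*x^4 + 10*x^3 - 60*x^2 - 56*x + 96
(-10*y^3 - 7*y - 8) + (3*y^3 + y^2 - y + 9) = -7*y^3 + y^2 - 8*y + 1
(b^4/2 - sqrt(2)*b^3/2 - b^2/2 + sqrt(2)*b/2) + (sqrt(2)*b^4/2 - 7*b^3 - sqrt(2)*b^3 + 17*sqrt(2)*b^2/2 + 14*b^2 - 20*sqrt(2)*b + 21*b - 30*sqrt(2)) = b^4/2 + sqrt(2)*b^4/2 - 7*b^3 - 3*sqrt(2)*b^3/2 + 17*sqrt(2)*b^2/2 + 27*b^2/2 - 39*sqrt(2)*b/2 + 21*b - 30*sqrt(2)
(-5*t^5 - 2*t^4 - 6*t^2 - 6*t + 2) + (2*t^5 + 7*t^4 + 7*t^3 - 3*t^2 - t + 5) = -3*t^5 + 5*t^4 + 7*t^3 - 9*t^2 - 7*t + 7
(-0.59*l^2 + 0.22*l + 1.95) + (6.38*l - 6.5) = -0.59*l^2 + 6.6*l - 4.55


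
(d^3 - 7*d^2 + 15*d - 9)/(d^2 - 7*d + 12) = (d^2 - 4*d + 3)/(d - 4)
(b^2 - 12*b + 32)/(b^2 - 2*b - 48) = (b - 4)/(b + 6)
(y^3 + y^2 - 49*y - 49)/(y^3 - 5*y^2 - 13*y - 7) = (y + 7)/(y + 1)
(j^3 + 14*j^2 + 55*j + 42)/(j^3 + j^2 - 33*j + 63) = (j^2 + 7*j + 6)/(j^2 - 6*j + 9)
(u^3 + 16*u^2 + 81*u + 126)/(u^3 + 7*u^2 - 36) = (u + 7)/(u - 2)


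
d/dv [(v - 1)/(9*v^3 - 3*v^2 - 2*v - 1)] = (9*v^3 - 3*v^2 - 2*v + (v - 1)*(-27*v^2 + 6*v + 2) - 1)/(-9*v^3 + 3*v^2 + 2*v + 1)^2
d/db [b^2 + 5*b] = 2*b + 5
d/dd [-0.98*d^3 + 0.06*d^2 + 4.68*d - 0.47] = -2.94*d^2 + 0.12*d + 4.68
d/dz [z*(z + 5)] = 2*z + 5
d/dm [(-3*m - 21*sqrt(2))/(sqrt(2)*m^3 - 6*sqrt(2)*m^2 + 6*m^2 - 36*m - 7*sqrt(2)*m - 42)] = 3*(-sqrt(2)*m^3 - 6*m^2 + 6*sqrt(2)*m^2 + 7*sqrt(2)*m + 36*m - (m + 7*sqrt(2))*(-3*sqrt(2)*m^2 - 12*m + 12*sqrt(2)*m + 7*sqrt(2) + 36) + 42)/(-sqrt(2)*m^3 - 6*m^2 + 6*sqrt(2)*m^2 + 7*sqrt(2)*m + 36*m + 42)^2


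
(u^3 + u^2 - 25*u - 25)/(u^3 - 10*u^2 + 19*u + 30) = (u + 5)/(u - 6)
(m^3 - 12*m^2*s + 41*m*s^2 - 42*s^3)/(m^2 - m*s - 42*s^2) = (m^2 - 5*m*s + 6*s^2)/(m + 6*s)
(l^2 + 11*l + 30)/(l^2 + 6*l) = (l + 5)/l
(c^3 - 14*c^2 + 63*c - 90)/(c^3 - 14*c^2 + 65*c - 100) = (c^2 - 9*c + 18)/(c^2 - 9*c + 20)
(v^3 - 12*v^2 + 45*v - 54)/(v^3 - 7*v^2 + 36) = (v - 3)/(v + 2)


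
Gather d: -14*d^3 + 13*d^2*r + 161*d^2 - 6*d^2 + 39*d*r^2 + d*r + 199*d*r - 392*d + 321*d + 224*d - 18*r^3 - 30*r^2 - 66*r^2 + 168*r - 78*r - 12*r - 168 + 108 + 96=-14*d^3 + d^2*(13*r + 155) + d*(39*r^2 + 200*r + 153) - 18*r^3 - 96*r^2 + 78*r + 36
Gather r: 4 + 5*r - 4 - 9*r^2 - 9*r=-9*r^2 - 4*r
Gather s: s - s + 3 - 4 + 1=0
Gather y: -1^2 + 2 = 1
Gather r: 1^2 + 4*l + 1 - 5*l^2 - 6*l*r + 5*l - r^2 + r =-5*l^2 + 9*l - r^2 + r*(1 - 6*l) + 2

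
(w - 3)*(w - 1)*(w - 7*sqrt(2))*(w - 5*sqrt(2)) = w^4 - 12*sqrt(2)*w^3 - 4*w^3 + 48*sqrt(2)*w^2 + 73*w^2 - 280*w - 36*sqrt(2)*w + 210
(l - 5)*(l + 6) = l^2 + l - 30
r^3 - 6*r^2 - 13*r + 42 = (r - 7)*(r - 2)*(r + 3)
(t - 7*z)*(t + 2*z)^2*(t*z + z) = t^4*z - 3*t^3*z^2 + t^3*z - 24*t^2*z^3 - 3*t^2*z^2 - 28*t*z^4 - 24*t*z^3 - 28*z^4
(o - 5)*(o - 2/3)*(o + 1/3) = o^3 - 16*o^2/3 + 13*o/9 + 10/9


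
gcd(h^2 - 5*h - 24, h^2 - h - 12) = h + 3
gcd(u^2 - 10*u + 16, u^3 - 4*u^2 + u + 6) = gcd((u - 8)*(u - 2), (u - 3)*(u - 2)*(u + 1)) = u - 2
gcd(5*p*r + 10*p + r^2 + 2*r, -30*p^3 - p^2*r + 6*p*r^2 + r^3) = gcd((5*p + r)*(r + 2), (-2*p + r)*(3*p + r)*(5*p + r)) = 5*p + r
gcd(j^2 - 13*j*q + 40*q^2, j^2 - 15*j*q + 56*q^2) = -j + 8*q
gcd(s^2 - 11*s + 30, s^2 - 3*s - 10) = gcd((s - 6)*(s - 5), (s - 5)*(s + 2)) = s - 5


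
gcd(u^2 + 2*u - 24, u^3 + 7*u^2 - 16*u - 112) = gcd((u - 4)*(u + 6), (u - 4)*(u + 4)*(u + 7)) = u - 4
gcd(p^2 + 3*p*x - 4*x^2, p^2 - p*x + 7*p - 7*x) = -p + x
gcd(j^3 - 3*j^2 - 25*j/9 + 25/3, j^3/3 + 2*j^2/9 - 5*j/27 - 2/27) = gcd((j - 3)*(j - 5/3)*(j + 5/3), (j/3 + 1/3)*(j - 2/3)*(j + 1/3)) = 1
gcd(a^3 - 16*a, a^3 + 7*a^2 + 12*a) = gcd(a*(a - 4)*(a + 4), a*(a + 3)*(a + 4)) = a^2 + 4*a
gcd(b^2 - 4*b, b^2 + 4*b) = b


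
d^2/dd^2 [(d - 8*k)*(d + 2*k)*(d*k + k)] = 2*k*(3*d - 6*k + 1)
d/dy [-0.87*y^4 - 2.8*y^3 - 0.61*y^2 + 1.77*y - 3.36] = -3.48*y^3 - 8.4*y^2 - 1.22*y + 1.77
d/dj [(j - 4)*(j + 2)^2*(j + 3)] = 4*j^3 + 9*j^2 - 24*j - 52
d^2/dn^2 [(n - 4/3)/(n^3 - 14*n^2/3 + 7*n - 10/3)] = 2*(81*n^5 - 594*n^4 + 1743*n^3 - 2568*n^2 + 1908*n - 574)/(27*n^9 - 378*n^8 + 2331*n^7 - 8306*n^6 + 18837*n^5 - 28182*n^4 + 27801*n^3 - 17430*n^2 + 6300*n - 1000)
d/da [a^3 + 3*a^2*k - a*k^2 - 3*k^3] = 3*a^2 + 6*a*k - k^2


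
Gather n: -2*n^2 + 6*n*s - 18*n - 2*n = -2*n^2 + n*(6*s - 20)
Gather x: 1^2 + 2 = 3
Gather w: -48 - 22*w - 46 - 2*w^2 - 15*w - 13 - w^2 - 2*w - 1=-3*w^2 - 39*w - 108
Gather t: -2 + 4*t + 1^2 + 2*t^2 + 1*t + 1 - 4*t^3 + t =-4*t^3 + 2*t^2 + 6*t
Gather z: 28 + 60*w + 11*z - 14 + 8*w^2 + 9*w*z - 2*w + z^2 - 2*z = 8*w^2 + 58*w + z^2 + z*(9*w + 9) + 14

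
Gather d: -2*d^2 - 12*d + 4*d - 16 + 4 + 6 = -2*d^2 - 8*d - 6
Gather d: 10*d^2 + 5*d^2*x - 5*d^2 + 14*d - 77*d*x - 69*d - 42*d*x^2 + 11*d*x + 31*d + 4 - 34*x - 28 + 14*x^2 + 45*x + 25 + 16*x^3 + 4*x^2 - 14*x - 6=d^2*(5*x + 5) + d*(-42*x^2 - 66*x - 24) + 16*x^3 + 18*x^2 - 3*x - 5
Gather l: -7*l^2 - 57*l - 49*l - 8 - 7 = -7*l^2 - 106*l - 15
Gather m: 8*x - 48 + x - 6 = 9*x - 54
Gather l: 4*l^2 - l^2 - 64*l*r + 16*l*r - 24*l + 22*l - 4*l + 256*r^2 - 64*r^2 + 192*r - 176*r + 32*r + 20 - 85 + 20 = 3*l^2 + l*(-48*r - 6) + 192*r^2 + 48*r - 45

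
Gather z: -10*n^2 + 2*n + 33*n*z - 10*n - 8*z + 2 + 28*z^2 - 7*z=-10*n^2 - 8*n + 28*z^2 + z*(33*n - 15) + 2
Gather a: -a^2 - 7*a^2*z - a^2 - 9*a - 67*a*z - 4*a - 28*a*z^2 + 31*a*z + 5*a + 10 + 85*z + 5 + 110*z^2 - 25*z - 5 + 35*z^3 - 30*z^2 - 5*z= a^2*(-7*z - 2) + a*(-28*z^2 - 36*z - 8) + 35*z^3 + 80*z^2 + 55*z + 10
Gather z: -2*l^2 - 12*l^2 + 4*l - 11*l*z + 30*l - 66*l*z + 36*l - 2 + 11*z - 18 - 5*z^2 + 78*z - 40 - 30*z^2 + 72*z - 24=-14*l^2 + 70*l - 35*z^2 + z*(161 - 77*l) - 84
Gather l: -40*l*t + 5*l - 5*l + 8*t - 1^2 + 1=-40*l*t + 8*t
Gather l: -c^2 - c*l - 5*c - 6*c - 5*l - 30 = -c^2 - 11*c + l*(-c - 5) - 30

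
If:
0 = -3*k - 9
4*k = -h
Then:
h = 12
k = -3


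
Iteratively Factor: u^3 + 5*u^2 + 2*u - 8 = (u + 4)*(u^2 + u - 2) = (u + 2)*(u + 4)*(u - 1)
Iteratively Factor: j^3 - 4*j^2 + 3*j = (j - 3)*(j^2 - j) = (j - 3)*(j - 1)*(j)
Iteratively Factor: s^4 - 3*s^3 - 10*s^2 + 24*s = (s)*(s^3 - 3*s^2 - 10*s + 24) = s*(s - 4)*(s^2 + s - 6) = s*(s - 4)*(s - 2)*(s + 3)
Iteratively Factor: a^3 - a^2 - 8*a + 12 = (a + 3)*(a^2 - 4*a + 4) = (a - 2)*(a + 3)*(a - 2)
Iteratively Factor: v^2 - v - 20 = (v - 5)*(v + 4)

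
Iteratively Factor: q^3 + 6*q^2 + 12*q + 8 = (q + 2)*(q^2 + 4*q + 4) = (q + 2)^2*(q + 2)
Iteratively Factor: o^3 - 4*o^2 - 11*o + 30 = (o - 2)*(o^2 - 2*o - 15) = (o - 2)*(o + 3)*(o - 5)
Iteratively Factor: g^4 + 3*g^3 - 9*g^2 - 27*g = (g)*(g^3 + 3*g^2 - 9*g - 27) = g*(g + 3)*(g^2 - 9) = g*(g - 3)*(g + 3)*(g + 3)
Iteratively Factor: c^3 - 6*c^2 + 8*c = (c - 4)*(c^2 - 2*c) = c*(c - 4)*(c - 2)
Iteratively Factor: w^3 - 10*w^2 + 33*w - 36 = (w - 4)*(w^2 - 6*w + 9) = (w - 4)*(w - 3)*(w - 3)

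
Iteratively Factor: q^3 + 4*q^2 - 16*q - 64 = (q - 4)*(q^2 + 8*q + 16) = (q - 4)*(q + 4)*(q + 4)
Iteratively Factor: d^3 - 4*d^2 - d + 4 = (d - 1)*(d^2 - 3*d - 4) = (d - 1)*(d + 1)*(d - 4)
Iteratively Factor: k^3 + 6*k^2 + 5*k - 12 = (k + 3)*(k^2 + 3*k - 4) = (k - 1)*(k + 3)*(k + 4)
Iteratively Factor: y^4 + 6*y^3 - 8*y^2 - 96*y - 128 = (y - 4)*(y^3 + 10*y^2 + 32*y + 32) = (y - 4)*(y + 4)*(y^2 + 6*y + 8) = (y - 4)*(y + 4)^2*(y + 2)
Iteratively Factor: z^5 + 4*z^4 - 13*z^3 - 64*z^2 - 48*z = (z + 3)*(z^4 + z^3 - 16*z^2 - 16*z) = z*(z + 3)*(z^3 + z^2 - 16*z - 16) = z*(z + 1)*(z + 3)*(z^2 - 16) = z*(z + 1)*(z + 3)*(z + 4)*(z - 4)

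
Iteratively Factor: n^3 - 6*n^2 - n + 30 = (n - 3)*(n^2 - 3*n - 10) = (n - 5)*(n - 3)*(n + 2)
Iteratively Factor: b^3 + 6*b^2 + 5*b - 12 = (b + 4)*(b^2 + 2*b - 3) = (b - 1)*(b + 4)*(b + 3)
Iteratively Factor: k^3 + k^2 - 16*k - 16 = (k - 4)*(k^2 + 5*k + 4) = (k - 4)*(k + 1)*(k + 4)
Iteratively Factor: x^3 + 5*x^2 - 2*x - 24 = (x - 2)*(x^2 + 7*x + 12) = (x - 2)*(x + 3)*(x + 4)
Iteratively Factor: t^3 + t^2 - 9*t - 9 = (t + 1)*(t^2 - 9) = (t + 1)*(t + 3)*(t - 3)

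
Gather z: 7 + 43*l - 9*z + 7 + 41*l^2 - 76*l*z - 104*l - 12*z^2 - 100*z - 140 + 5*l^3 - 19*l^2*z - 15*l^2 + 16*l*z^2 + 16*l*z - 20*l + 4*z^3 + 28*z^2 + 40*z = 5*l^3 + 26*l^2 - 81*l + 4*z^3 + z^2*(16*l + 16) + z*(-19*l^2 - 60*l - 69) - 126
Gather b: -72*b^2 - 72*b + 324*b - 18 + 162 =-72*b^2 + 252*b + 144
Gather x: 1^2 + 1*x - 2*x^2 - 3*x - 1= -2*x^2 - 2*x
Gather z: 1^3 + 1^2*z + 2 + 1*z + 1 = 2*z + 4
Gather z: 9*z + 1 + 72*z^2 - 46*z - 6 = 72*z^2 - 37*z - 5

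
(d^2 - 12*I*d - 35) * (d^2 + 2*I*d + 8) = d^4 - 10*I*d^3 - 3*d^2 - 166*I*d - 280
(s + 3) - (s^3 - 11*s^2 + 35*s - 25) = -s^3 + 11*s^2 - 34*s + 28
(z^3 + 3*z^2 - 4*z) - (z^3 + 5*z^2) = -2*z^2 - 4*z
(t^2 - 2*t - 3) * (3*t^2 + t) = 3*t^4 - 5*t^3 - 11*t^2 - 3*t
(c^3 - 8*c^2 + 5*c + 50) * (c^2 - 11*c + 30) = c^5 - 19*c^4 + 123*c^3 - 245*c^2 - 400*c + 1500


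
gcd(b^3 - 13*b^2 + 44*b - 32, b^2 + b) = 1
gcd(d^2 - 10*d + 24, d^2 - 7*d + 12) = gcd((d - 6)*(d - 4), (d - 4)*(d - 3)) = d - 4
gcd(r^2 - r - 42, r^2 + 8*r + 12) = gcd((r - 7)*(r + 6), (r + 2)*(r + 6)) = r + 6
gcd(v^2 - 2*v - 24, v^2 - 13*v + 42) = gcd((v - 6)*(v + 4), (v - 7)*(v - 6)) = v - 6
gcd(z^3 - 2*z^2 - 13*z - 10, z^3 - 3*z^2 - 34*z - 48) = z + 2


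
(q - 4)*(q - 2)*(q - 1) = q^3 - 7*q^2 + 14*q - 8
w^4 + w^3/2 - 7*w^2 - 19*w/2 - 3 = (w - 3)*(w + 1/2)*(w + 1)*(w + 2)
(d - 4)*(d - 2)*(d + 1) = d^3 - 5*d^2 + 2*d + 8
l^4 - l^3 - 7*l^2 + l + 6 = (l - 3)*(l - 1)*(l + 1)*(l + 2)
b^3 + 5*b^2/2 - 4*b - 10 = (b - 2)*(b + 2)*(b + 5/2)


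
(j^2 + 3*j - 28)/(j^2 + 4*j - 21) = (j - 4)/(j - 3)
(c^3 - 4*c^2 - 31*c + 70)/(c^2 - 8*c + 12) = (c^2 - 2*c - 35)/(c - 6)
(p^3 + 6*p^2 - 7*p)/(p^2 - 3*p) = (p^2 + 6*p - 7)/(p - 3)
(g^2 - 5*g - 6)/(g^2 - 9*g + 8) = (g^2 - 5*g - 6)/(g^2 - 9*g + 8)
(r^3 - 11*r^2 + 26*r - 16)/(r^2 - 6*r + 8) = (r^2 - 9*r + 8)/(r - 4)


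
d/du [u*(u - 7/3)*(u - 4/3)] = 3*u^2 - 22*u/3 + 28/9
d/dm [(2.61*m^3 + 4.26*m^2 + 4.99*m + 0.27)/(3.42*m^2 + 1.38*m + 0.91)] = (8.9262*m^4 + 7.2036*m^3 - 4.06169999999999*m^2 + 5.9064*m + 4.1683)/(11.6964*m^4 + 9.4392*m^3 + 8.1288*m^2 + 2.5116*m + 0.8281)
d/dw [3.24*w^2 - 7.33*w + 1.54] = 6.48*w - 7.33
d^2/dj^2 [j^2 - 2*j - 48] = 2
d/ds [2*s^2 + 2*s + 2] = 4*s + 2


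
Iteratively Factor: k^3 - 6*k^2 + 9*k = (k - 3)*(k^2 - 3*k) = k*(k - 3)*(k - 3)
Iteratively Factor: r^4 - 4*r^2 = (r)*(r^3 - 4*r) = r^2*(r^2 - 4) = r^2*(r - 2)*(r + 2)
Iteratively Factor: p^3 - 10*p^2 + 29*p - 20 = (p - 1)*(p^2 - 9*p + 20) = (p - 4)*(p - 1)*(p - 5)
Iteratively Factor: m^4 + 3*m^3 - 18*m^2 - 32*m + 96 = (m - 3)*(m^3 + 6*m^2 - 32) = (m - 3)*(m + 4)*(m^2 + 2*m - 8) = (m - 3)*(m - 2)*(m + 4)*(m + 4)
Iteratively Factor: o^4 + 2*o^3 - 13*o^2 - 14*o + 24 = (o + 4)*(o^3 - 2*o^2 - 5*o + 6) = (o - 3)*(o + 4)*(o^2 + o - 2) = (o - 3)*(o - 1)*(o + 4)*(o + 2)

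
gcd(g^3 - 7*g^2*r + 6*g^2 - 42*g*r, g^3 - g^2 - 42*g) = g^2 + 6*g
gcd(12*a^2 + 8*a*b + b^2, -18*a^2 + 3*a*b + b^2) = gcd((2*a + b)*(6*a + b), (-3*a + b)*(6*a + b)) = 6*a + b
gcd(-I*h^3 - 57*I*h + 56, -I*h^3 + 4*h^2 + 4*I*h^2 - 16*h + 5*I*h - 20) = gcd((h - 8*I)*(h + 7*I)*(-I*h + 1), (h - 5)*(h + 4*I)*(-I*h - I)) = 1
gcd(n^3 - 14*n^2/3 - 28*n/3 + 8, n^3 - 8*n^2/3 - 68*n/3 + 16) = n^2 - 20*n/3 + 4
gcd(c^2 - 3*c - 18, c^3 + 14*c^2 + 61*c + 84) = c + 3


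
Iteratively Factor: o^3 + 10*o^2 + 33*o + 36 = (o + 3)*(o^2 + 7*o + 12) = (o + 3)^2*(o + 4)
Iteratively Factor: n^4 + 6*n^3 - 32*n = (n + 4)*(n^3 + 2*n^2 - 8*n) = (n + 4)^2*(n^2 - 2*n) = (n - 2)*(n + 4)^2*(n)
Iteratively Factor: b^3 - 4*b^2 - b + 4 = (b + 1)*(b^2 - 5*b + 4) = (b - 4)*(b + 1)*(b - 1)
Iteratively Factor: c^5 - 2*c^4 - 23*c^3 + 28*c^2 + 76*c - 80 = (c - 5)*(c^4 + 3*c^3 - 8*c^2 - 12*c + 16) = (c - 5)*(c - 1)*(c^3 + 4*c^2 - 4*c - 16) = (c - 5)*(c - 2)*(c - 1)*(c^2 + 6*c + 8) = (c - 5)*(c - 2)*(c - 1)*(c + 4)*(c + 2)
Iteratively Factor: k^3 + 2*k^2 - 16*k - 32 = (k + 4)*(k^2 - 2*k - 8) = (k - 4)*(k + 4)*(k + 2)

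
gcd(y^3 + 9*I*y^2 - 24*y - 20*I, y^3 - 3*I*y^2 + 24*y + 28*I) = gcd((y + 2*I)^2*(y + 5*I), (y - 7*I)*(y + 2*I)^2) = y^2 + 4*I*y - 4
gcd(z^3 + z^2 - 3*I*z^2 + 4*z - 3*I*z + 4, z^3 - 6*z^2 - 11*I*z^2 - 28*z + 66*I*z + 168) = z - 4*I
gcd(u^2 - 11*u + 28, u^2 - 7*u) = u - 7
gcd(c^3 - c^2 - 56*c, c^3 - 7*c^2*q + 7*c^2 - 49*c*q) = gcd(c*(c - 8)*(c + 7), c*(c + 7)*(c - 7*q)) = c^2 + 7*c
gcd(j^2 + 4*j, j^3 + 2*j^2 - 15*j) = j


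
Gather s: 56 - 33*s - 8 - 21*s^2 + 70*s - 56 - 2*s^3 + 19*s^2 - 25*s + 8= -2*s^3 - 2*s^2 + 12*s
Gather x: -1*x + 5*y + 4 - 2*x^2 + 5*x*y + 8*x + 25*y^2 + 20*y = -2*x^2 + x*(5*y + 7) + 25*y^2 + 25*y + 4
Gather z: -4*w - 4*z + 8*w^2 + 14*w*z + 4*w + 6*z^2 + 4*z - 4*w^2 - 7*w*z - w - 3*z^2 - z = 4*w^2 - w + 3*z^2 + z*(7*w - 1)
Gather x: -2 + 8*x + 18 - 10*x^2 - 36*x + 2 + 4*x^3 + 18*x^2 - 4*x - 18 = 4*x^3 + 8*x^2 - 32*x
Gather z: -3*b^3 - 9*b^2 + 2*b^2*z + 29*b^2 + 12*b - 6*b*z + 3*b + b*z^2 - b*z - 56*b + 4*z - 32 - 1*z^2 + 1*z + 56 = -3*b^3 + 20*b^2 - 41*b + z^2*(b - 1) + z*(2*b^2 - 7*b + 5) + 24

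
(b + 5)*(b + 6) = b^2 + 11*b + 30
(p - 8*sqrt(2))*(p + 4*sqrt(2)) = p^2 - 4*sqrt(2)*p - 64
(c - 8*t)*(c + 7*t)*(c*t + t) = c^3*t - c^2*t^2 + c^2*t - 56*c*t^3 - c*t^2 - 56*t^3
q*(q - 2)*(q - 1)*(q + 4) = q^4 + q^3 - 10*q^2 + 8*q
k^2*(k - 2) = k^3 - 2*k^2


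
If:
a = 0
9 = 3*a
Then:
No Solution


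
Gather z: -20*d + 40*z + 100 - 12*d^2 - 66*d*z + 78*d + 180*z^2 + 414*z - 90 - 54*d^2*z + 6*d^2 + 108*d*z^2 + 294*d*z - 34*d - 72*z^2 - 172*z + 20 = -6*d^2 + 24*d + z^2*(108*d + 108) + z*(-54*d^2 + 228*d + 282) + 30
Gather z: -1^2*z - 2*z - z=-4*z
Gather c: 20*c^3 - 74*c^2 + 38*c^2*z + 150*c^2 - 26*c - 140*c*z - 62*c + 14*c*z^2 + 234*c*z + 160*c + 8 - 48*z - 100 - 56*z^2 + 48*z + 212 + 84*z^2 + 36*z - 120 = 20*c^3 + c^2*(38*z + 76) + c*(14*z^2 + 94*z + 72) + 28*z^2 + 36*z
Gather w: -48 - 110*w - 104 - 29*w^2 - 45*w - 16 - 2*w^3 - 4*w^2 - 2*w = -2*w^3 - 33*w^2 - 157*w - 168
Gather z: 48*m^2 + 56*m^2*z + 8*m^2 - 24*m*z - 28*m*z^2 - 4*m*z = 56*m^2 - 28*m*z^2 + z*(56*m^2 - 28*m)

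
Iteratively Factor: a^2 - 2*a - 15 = (a - 5)*(a + 3)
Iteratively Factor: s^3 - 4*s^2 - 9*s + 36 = (s + 3)*(s^2 - 7*s + 12) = (s - 4)*(s + 3)*(s - 3)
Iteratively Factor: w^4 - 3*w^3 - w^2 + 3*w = (w)*(w^3 - 3*w^2 - w + 3) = w*(w - 1)*(w^2 - 2*w - 3) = w*(w - 1)*(w + 1)*(w - 3)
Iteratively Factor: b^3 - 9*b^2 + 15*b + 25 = (b + 1)*(b^2 - 10*b + 25) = (b - 5)*(b + 1)*(b - 5)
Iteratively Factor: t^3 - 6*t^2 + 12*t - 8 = (t - 2)*(t^2 - 4*t + 4) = (t - 2)^2*(t - 2)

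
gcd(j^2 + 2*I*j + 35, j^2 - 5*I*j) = j - 5*I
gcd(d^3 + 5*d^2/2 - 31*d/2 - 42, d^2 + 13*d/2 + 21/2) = d^2 + 13*d/2 + 21/2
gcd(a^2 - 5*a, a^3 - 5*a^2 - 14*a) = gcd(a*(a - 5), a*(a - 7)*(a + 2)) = a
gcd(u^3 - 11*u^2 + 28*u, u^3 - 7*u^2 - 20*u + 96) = 1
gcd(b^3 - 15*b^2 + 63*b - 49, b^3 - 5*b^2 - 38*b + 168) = b - 7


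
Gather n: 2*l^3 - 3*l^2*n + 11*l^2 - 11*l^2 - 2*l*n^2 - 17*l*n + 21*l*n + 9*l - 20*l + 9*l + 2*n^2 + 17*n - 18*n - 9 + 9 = 2*l^3 - 2*l + n^2*(2 - 2*l) + n*(-3*l^2 + 4*l - 1)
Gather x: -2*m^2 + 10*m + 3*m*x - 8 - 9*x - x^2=-2*m^2 + 10*m - x^2 + x*(3*m - 9) - 8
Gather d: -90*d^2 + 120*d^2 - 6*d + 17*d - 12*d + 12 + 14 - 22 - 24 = 30*d^2 - d - 20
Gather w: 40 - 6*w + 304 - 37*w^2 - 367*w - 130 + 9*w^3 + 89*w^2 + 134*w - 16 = 9*w^3 + 52*w^2 - 239*w + 198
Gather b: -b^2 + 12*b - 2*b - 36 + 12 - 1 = -b^2 + 10*b - 25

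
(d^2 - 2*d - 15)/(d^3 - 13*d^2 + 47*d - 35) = (d + 3)/(d^2 - 8*d + 7)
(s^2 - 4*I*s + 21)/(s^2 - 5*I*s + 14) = (s + 3*I)/(s + 2*I)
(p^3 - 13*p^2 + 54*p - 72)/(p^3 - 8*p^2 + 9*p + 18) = (p - 4)/(p + 1)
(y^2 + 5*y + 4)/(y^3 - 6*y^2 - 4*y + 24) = (y^2 + 5*y + 4)/(y^3 - 6*y^2 - 4*y + 24)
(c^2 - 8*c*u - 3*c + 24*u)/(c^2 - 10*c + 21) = (c - 8*u)/(c - 7)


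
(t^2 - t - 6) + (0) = t^2 - t - 6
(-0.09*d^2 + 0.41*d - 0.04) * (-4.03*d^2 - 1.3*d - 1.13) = 0.3627*d^4 - 1.5353*d^3 - 0.2701*d^2 - 0.4113*d + 0.0452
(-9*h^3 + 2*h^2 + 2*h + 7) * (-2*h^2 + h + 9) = 18*h^5 - 13*h^4 - 83*h^3 + 6*h^2 + 25*h + 63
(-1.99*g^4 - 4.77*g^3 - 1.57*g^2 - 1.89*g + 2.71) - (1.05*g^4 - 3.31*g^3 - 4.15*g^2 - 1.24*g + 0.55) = -3.04*g^4 - 1.46*g^3 + 2.58*g^2 - 0.65*g + 2.16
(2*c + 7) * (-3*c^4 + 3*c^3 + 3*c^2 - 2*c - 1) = -6*c^5 - 15*c^4 + 27*c^3 + 17*c^2 - 16*c - 7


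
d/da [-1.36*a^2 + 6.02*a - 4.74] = 6.02 - 2.72*a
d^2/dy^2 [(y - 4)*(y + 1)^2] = 6*y - 4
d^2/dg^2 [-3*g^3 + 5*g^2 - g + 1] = 10 - 18*g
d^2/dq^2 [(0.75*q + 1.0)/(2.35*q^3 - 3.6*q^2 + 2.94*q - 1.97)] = (24.85125*q^5 + 28.2*q^4 - 126.2835*q^3 + 160.8795*q^2 - 67.641*q + 11.7909)/(12.977875*q^9 - 59.643*q^8 + 140.07645*q^7 - 228.528375*q^6 + 275.24178*q^5 - 251.60886*q^4 + 177.875409*q^3 - 92.997396*q^2 + 34.229538*q - 7.645373)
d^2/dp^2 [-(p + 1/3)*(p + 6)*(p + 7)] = -6*p - 80/3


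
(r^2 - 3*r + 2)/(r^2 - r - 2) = (r - 1)/(r + 1)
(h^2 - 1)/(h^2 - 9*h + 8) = (h + 1)/(h - 8)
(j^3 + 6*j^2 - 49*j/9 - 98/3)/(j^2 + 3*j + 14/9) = (3*j^2 + 11*j - 42)/(3*j + 2)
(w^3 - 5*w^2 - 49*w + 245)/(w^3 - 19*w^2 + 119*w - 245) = (w + 7)/(w - 7)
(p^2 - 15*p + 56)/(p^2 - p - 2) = (-p^2 + 15*p - 56)/(-p^2 + p + 2)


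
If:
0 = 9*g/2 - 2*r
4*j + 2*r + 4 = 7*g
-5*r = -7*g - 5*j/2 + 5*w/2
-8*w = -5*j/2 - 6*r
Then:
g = -440/1893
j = -2168/1893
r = -330/631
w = -1420/1893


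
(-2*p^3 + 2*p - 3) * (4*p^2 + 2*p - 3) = -8*p^5 - 4*p^4 + 14*p^3 - 8*p^2 - 12*p + 9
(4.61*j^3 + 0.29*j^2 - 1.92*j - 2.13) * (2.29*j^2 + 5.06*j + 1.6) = 10.5569*j^5 + 23.9907*j^4 + 4.4466*j^3 - 14.1289*j^2 - 13.8498*j - 3.408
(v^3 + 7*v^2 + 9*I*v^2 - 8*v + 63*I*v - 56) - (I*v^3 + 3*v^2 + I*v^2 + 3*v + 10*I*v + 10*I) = v^3 - I*v^3 + 4*v^2 + 8*I*v^2 - 11*v + 53*I*v - 56 - 10*I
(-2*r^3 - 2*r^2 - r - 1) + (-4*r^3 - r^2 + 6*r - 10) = -6*r^3 - 3*r^2 + 5*r - 11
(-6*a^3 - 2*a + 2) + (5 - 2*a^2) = -6*a^3 - 2*a^2 - 2*a + 7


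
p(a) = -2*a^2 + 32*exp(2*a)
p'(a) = -4*a + 64*exp(2*a)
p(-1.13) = 0.79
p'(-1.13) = 11.20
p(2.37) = 3650.66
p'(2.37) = 7314.31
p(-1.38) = -1.78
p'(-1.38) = 9.57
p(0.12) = 40.65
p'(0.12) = 80.88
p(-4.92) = -48.41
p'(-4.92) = 19.68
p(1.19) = 342.92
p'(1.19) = 686.75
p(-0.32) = 16.67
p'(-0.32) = 35.03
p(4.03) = 101256.80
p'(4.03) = 202562.45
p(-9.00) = -162.00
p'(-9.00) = 36.00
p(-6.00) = -72.00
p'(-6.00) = 24.00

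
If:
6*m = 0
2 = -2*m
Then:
No Solution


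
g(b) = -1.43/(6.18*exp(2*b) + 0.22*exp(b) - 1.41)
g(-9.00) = 1.01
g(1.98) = -0.00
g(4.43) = -0.00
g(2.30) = -0.00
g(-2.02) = 1.12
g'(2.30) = 0.00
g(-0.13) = -0.40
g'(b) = -1.43*(-12.36*exp(2*b) - 0.22*exp(b))/(6.18*exp(2*b) + 0.22*exp(b) - 1.41)^2 = (17.6748*exp(b) + 0.3146)*exp(b)/(6.18*exp(2*b) + 0.22*exp(b) - 1.41)^2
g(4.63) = -0.00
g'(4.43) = 0.00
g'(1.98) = 0.01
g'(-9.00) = 0.00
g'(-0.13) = 1.10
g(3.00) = 0.00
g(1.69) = -0.01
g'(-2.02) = 0.22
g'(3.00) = 0.00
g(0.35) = -0.13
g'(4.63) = 0.00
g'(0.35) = 0.28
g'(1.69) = 0.02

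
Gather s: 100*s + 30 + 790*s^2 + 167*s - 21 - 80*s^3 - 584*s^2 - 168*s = -80*s^3 + 206*s^2 + 99*s + 9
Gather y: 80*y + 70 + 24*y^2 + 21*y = 24*y^2 + 101*y + 70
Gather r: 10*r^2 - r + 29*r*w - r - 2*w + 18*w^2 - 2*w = 10*r^2 + r*(29*w - 2) + 18*w^2 - 4*w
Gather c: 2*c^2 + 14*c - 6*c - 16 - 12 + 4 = 2*c^2 + 8*c - 24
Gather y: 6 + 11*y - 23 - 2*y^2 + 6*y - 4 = -2*y^2 + 17*y - 21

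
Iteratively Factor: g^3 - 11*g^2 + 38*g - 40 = (g - 4)*(g^2 - 7*g + 10) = (g - 4)*(g - 2)*(g - 5)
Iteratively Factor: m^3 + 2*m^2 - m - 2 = (m + 2)*(m^2 - 1) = (m - 1)*(m + 2)*(m + 1)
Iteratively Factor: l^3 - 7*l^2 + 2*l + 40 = (l - 5)*(l^2 - 2*l - 8) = (l - 5)*(l - 4)*(l + 2)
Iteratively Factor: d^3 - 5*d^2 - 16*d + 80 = (d - 4)*(d^2 - d - 20) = (d - 4)*(d + 4)*(d - 5)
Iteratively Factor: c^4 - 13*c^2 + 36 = (c + 2)*(c^3 - 2*c^2 - 9*c + 18) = (c - 3)*(c + 2)*(c^2 + c - 6) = (c - 3)*(c - 2)*(c + 2)*(c + 3)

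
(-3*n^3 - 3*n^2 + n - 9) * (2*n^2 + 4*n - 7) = -6*n^5 - 18*n^4 + 11*n^3 + 7*n^2 - 43*n + 63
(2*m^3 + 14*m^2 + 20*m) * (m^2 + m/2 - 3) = 2*m^5 + 15*m^4 + 21*m^3 - 32*m^2 - 60*m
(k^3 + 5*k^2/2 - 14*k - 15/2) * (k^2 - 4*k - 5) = k^5 - 3*k^4/2 - 29*k^3 + 36*k^2 + 100*k + 75/2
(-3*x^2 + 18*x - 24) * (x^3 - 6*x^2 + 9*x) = -3*x^5 + 36*x^4 - 159*x^3 + 306*x^2 - 216*x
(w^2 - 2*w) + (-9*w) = w^2 - 11*w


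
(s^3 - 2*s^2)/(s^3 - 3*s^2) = (s - 2)/(s - 3)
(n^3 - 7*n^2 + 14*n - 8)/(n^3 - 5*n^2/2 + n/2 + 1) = 2*(n - 4)/(2*n + 1)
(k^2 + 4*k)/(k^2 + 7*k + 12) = k/(k + 3)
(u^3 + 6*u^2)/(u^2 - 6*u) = u*(u + 6)/(u - 6)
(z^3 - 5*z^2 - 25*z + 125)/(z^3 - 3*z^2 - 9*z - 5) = (z^2 - 25)/(z^2 + 2*z + 1)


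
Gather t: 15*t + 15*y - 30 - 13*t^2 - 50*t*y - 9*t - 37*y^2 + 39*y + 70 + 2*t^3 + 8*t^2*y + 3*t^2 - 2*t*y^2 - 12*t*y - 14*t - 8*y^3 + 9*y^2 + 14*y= 2*t^3 + t^2*(8*y - 10) + t*(-2*y^2 - 62*y - 8) - 8*y^3 - 28*y^2 + 68*y + 40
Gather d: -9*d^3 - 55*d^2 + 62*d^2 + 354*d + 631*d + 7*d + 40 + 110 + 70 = -9*d^3 + 7*d^2 + 992*d + 220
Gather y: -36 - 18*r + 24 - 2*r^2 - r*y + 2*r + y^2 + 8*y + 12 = -2*r^2 - 16*r + y^2 + y*(8 - r)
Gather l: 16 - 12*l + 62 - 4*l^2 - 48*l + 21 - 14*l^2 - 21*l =-18*l^2 - 81*l + 99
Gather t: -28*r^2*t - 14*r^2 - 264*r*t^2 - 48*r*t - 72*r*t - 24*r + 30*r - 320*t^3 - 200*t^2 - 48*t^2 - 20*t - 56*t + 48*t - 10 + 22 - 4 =-14*r^2 + 6*r - 320*t^3 + t^2*(-264*r - 248) + t*(-28*r^2 - 120*r - 28) + 8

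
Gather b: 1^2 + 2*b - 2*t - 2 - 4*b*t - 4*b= b*(-4*t - 2) - 2*t - 1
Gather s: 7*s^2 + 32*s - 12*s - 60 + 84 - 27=7*s^2 + 20*s - 3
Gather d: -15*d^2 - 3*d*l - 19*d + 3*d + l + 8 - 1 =-15*d^2 + d*(-3*l - 16) + l + 7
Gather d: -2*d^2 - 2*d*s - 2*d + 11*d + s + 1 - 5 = -2*d^2 + d*(9 - 2*s) + s - 4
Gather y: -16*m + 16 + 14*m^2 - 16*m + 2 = 14*m^2 - 32*m + 18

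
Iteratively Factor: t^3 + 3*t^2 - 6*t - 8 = (t + 1)*(t^2 + 2*t - 8) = (t + 1)*(t + 4)*(t - 2)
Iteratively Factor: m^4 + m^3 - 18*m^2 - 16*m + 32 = (m + 2)*(m^3 - m^2 - 16*m + 16) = (m - 1)*(m + 2)*(m^2 - 16) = (m - 1)*(m + 2)*(m + 4)*(m - 4)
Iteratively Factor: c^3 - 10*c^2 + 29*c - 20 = (c - 1)*(c^2 - 9*c + 20) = (c - 5)*(c - 1)*(c - 4)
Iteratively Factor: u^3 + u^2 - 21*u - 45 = (u - 5)*(u^2 + 6*u + 9) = (u - 5)*(u + 3)*(u + 3)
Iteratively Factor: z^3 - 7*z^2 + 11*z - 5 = (z - 5)*(z^2 - 2*z + 1) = (z - 5)*(z - 1)*(z - 1)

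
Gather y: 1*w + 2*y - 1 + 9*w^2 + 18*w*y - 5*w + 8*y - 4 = 9*w^2 - 4*w + y*(18*w + 10) - 5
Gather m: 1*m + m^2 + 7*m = m^2 + 8*m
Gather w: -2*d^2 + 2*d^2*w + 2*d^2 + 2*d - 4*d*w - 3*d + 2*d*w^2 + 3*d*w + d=2*d*w^2 + w*(2*d^2 - d)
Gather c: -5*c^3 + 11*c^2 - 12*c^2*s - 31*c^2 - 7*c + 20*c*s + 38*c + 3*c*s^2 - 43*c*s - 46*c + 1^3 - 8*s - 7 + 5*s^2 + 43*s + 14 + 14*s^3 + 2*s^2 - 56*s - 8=-5*c^3 + c^2*(-12*s - 20) + c*(3*s^2 - 23*s - 15) + 14*s^3 + 7*s^2 - 21*s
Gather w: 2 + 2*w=2*w + 2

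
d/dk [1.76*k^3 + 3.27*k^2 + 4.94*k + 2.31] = 5.28*k^2 + 6.54*k + 4.94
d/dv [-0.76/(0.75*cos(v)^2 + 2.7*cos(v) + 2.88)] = -(1.14*cos(v) + 2.052)*sin(v)/(0.75*cos(v)^2 + 2.7*cos(v) + 2.88)^2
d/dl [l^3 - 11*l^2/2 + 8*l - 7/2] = 3*l^2 - 11*l + 8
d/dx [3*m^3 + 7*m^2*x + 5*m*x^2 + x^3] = 7*m^2 + 10*m*x + 3*x^2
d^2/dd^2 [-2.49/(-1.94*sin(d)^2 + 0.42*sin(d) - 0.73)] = (-37.485456*sin(d)^4 + 6.086556*sin(d)^3 + 69.8943*sin(d)^2 - 12.936546*sin(d) - 6.174204)/(1.94*sin(d)^2 - 0.42*sin(d) + 0.73)^3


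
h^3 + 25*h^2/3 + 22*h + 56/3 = (h + 2)*(h + 7/3)*(h + 4)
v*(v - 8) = v^2 - 8*v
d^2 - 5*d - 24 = (d - 8)*(d + 3)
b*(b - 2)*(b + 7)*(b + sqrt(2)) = b^4 + sqrt(2)*b^3 + 5*b^3 - 14*b^2 + 5*sqrt(2)*b^2 - 14*sqrt(2)*b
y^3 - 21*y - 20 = (y - 5)*(y + 1)*(y + 4)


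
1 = 1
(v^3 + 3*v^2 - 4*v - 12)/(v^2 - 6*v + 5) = (v^3 + 3*v^2 - 4*v - 12)/(v^2 - 6*v + 5)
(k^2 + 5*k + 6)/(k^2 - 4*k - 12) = (k + 3)/(k - 6)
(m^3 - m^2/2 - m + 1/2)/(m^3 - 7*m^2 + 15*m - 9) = (2*m^2 + m - 1)/(2*(m^2 - 6*m + 9))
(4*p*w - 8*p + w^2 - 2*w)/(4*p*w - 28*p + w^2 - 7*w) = (w - 2)/(w - 7)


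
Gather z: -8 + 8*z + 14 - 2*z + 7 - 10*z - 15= -4*z - 2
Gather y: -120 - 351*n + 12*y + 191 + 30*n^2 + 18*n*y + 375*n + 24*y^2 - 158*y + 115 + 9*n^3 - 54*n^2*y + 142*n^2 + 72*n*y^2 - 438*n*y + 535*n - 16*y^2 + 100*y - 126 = 9*n^3 + 172*n^2 + 559*n + y^2*(72*n + 8) + y*(-54*n^2 - 420*n - 46) + 60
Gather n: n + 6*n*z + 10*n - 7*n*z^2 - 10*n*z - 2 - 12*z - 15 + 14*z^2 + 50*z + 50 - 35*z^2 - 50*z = n*(-7*z^2 - 4*z + 11) - 21*z^2 - 12*z + 33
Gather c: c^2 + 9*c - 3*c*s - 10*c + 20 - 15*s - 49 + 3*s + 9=c^2 + c*(-3*s - 1) - 12*s - 20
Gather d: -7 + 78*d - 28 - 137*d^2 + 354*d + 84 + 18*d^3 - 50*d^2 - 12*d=18*d^3 - 187*d^2 + 420*d + 49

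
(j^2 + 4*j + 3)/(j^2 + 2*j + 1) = (j + 3)/(j + 1)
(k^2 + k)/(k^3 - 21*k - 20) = k/(k^2 - k - 20)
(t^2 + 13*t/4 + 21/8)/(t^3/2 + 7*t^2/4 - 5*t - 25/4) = (8*t^2 + 26*t + 21)/(2*(2*t^3 + 7*t^2 - 20*t - 25))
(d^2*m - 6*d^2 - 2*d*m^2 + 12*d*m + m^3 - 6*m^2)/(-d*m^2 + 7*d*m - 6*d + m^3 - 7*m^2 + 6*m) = (-d + m)/(m - 1)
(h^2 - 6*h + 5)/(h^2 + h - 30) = (h - 1)/(h + 6)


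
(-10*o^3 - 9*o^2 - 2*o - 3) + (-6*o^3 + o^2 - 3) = -16*o^3 - 8*o^2 - 2*o - 6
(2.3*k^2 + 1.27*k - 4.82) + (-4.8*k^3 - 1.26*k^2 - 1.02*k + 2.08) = -4.8*k^3 + 1.04*k^2 + 0.25*k - 2.74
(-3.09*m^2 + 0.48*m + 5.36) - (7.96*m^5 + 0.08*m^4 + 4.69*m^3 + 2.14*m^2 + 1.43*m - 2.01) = -7.96*m^5 - 0.08*m^4 - 4.69*m^3 - 5.23*m^2 - 0.95*m + 7.37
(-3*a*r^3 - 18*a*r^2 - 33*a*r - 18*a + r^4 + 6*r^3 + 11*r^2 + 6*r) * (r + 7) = -3*a*r^4 - 39*a*r^3 - 159*a*r^2 - 249*a*r - 126*a + r^5 + 13*r^4 + 53*r^3 + 83*r^2 + 42*r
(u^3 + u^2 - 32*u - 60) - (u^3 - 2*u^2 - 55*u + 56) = 3*u^2 + 23*u - 116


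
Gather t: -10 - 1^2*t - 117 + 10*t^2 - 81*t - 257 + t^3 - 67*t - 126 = t^3 + 10*t^2 - 149*t - 510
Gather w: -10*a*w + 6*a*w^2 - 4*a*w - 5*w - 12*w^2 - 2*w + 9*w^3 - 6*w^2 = 9*w^3 + w^2*(6*a - 18) + w*(-14*a - 7)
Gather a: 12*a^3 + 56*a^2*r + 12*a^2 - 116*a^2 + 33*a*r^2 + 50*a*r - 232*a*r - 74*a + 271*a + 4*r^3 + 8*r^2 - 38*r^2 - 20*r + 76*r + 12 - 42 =12*a^3 + a^2*(56*r - 104) + a*(33*r^2 - 182*r + 197) + 4*r^3 - 30*r^2 + 56*r - 30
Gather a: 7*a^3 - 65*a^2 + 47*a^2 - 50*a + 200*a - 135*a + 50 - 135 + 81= 7*a^3 - 18*a^2 + 15*a - 4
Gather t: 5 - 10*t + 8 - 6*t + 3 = 16 - 16*t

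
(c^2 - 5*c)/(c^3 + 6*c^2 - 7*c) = (c - 5)/(c^2 + 6*c - 7)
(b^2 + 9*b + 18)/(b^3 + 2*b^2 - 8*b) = (b^2 + 9*b + 18)/(b*(b^2 + 2*b - 8))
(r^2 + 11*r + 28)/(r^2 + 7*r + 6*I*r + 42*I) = (r + 4)/(r + 6*I)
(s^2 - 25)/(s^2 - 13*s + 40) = (s + 5)/(s - 8)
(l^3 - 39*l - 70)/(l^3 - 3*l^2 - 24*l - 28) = (l + 5)/(l + 2)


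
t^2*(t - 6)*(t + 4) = t^4 - 2*t^3 - 24*t^2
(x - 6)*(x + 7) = x^2 + x - 42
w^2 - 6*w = w*(w - 6)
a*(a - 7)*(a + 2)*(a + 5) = a^4 - 39*a^2 - 70*a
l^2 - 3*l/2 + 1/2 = (l - 1)*(l - 1/2)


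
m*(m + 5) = m^2 + 5*m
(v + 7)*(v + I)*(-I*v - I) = -I*v^3 + v^2 - 8*I*v^2 + 8*v - 7*I*v + 7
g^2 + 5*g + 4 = (g + 1)*(g + 4)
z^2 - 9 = (z - 3)*(z + 3)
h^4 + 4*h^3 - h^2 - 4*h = h*(h - 1)*(h + 1)*(h + 4)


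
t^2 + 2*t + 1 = (t + 1)^2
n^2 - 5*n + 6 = (n - 3)*(n - 2)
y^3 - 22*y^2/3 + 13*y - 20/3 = (y - 5)*(y - 4/3)*(y - 1)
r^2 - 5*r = r*(r - 5)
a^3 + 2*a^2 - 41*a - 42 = (a - 6)*(a + 1)*(a + 7)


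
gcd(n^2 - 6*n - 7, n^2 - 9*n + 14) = n - 7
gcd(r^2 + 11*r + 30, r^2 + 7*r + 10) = r + 5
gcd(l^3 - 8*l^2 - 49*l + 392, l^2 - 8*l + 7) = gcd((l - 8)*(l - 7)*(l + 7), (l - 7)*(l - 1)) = l - 7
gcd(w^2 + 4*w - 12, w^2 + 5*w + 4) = 1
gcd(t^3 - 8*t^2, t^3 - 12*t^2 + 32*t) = t^2 - 8*t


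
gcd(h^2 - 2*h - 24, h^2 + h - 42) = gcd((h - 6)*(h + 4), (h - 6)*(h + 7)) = h - 6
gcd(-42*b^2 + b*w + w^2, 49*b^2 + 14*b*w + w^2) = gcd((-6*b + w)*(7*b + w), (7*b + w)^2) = 7*b + w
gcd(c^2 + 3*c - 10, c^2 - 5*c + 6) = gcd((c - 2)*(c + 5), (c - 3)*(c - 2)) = c - 2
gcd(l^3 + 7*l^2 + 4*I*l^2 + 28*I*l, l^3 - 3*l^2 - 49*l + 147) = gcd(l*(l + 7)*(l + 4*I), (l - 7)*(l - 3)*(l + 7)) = l + 7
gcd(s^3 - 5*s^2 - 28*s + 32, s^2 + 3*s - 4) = s^2 + 3*s - 4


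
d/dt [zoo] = 0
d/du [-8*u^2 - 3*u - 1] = -16*u - 3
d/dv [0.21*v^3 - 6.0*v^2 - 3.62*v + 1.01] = 0.63*v^2 - 12.0*v - 3.62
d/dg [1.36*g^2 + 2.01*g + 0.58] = 2.72*g + 2.01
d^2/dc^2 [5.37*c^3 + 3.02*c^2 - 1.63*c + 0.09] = 32.22*c + 6.04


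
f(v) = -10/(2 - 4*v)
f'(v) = -40/(2 - 4*v)^2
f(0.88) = 6.58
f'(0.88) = -17.31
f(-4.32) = -0.52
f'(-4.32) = -0.11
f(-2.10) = -0.96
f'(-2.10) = -0.37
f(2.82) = 1.08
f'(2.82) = -0.46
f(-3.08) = -0.70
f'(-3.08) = -0.20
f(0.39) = -22.73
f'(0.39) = -206.61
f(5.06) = 0.55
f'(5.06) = -0.12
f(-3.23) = -0.67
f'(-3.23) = -0.18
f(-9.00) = -0.26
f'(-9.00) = -0.03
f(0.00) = -5.00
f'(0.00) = -10.00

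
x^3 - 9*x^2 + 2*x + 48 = (x - 8)*(x - 3)*(x + 2)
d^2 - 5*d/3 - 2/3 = (d - 2)*(d + 1/3)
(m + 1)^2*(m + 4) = m^3 + 6*m^2 + 9*m + 4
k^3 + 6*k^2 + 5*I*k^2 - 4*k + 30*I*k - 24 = (k + 6)*(k + I)*(k + 4*I)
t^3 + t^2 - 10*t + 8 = (t - 2)*(t - 1)*(t + 4)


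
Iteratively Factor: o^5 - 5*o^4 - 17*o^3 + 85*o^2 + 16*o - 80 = (o + 4)*(o^4 - 9*o^3 + 19*o^2 + 9*o - 20) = (o + 1)*(o + 4)*(o^3 - 10*o^2 + 29*o - 20) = (o - 5)*(o + 1)*(o + 4)*(o^2 - 5*o + 4) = (o - 5)*(o - 4)*(o + 1)*(o + 4)*(o - 1)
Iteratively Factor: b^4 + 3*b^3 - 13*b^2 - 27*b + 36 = (b - 1)*(b^3 + 4*b^2 - 9*b - 36) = (b - 1)*(b + 3)*(b^2 + b - 12) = (b - 1)*(b + 3)*(b + 4)*(b - 3)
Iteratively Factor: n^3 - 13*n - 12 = (n - 4)*(n^2 + 4*n + 3) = (n - 4)*(n + 3)*(n + 1)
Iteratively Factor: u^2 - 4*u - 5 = (u + 1)*(u - 5)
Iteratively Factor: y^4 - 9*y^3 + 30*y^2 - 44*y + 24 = (y - 2)*(y^3 - 7*y^2 + 16*y - 12) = (y - 3)*(y - 2)*(y^2 - 4*y + 4) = (y - 3)*(y - 2)^2*(y - 2)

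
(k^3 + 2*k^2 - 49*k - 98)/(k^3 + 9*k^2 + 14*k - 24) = (k^3 + 2*k^2 - 49*k - 98)/(k^3 + 9*k^2 + 14*k - 24)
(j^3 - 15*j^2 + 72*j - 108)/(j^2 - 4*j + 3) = (j^2 - 12*j + 36)/(j - 1)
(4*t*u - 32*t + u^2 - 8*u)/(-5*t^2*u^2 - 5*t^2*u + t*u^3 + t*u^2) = (-4*t*u + 32*t - u^2 + 8*u)/(t*u*(5*t*u + 5*t - u^2 - u))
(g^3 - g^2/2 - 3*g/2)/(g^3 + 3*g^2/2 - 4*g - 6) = g*(2*g^2 - g - 3)/(2*g^3 + 3*g^2 - 8*g - 12)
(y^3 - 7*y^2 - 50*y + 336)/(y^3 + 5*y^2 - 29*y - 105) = (y^2 - 14*y + 48)/(y^2 - 2*y - 15)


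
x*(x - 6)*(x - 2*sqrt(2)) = x^3 - 6*x^2 - 2*sqrt(2)*x^2 + 12*sqrt(2)*x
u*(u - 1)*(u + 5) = u^3 + 4*u^2 - 5*u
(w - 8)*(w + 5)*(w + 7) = w^3 + 4*w^2 - 61*w - 280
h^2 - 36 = (h - 6)*(h + 6)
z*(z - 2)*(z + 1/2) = z^3 - 3*z^2/2 - z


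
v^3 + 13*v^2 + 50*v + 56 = (v + 2)*(v + 4)*(v + 7)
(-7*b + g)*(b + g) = -7*b^2 - 6*b*g + g^2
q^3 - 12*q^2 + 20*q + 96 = (q - 8)*(q - 6)*(q + 2)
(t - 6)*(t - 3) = t^2 - 9*t + 18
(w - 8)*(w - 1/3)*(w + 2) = w^3 - 19*w^2/3 - 14*w + 16/3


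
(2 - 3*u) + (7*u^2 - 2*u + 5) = 7*u^2 - 5*u + 7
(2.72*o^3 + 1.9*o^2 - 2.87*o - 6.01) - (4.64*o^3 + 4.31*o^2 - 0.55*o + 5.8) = -1.92*o^3 - 2.41*o^2 - 2.32*o - 11.81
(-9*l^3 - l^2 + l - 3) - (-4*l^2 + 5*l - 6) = -9*l^3 + 3*l^2 - 4*l + 3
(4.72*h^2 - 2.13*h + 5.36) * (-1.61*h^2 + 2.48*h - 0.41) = -7.5992*h^4 + 15.1349*h^3 - 15.8472*h^2 + 14.1661*h - 2.1976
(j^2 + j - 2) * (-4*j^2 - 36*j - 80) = -4*j^4 - 40*j^3 - 108*j^2 - 8*j + 160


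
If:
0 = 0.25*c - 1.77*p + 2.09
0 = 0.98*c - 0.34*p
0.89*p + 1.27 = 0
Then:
No Solution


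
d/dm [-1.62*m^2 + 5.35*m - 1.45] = 5.35 - 3.24*m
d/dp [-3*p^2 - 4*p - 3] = -6*p - 4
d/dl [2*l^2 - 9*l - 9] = 4*l - 9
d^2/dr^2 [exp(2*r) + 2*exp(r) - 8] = (4*exp(r) + 2)*exp(r)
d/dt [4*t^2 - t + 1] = 8*t - 1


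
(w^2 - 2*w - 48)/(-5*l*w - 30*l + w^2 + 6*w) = (w - 8)/(-5*l + w)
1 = 1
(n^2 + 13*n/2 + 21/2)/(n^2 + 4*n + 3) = (n + 7/2)/(n + 1)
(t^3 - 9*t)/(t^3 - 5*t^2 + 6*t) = (t + 3)/(t - 2)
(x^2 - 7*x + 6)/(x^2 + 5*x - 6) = (x - 6)/(x + 6)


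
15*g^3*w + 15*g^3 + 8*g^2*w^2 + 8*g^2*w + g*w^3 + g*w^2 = (3*g + w)*(5*g + w)*(g*w + g)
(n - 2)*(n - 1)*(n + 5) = n^3 + 2*n^2 - 13*n + 10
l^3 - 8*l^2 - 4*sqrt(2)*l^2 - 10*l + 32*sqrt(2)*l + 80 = (l - 8)*(l - 5*sqrt(2))*(l + sqrt(2))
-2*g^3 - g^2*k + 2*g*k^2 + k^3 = (-g + k)*(g + k)*(2*g + k)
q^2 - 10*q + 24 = (q - 6)*(q - 4)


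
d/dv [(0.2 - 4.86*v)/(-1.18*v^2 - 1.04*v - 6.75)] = (-5.7348*v^2 + 0.472*v + 33.013)/(1.3924*v^4 + 2.4544*v^3 + 17.0116*v^2 + 14.04*v + 45.5625)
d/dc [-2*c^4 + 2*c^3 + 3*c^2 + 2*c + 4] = -8*c^3 + 6*c^2 + 6*c + 2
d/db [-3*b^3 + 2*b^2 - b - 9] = -9*b^2 + 4*b - 1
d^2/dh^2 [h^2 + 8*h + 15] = 2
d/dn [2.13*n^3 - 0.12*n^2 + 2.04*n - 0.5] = 6.39*n^2 - 0.24*n + 2.04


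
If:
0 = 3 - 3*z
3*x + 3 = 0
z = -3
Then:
No Solution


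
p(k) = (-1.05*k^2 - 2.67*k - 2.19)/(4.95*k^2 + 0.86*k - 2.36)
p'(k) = (-9.9*k - 0.86)*(-1.05*k^2 - 2.67*k - 2.19)/(4.95*k^2 + 0.86*k - 2.36)^2 + (-2.1*k - 2.67)/(4.95*k^2 + 0.86*k - 2.36) = (12.3135*k^2 + 26.637*k + 8.1846)/(24.5025*k^4 + 8.514*k^3 - 22.6244*k^2 - 4.0592*k + 5.5696)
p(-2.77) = -0.09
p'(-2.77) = 0.03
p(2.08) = -0.59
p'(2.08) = 0.27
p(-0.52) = 0.74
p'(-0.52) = -1.08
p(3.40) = -0.41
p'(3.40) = 0.07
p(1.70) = -0.73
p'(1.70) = 0.50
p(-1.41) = -0.08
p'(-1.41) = -0.12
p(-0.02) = 0.90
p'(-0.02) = 1.36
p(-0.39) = 0.67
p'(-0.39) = -0.09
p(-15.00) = -0.18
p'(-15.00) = 0.00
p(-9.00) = -0.16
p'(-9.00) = 0.01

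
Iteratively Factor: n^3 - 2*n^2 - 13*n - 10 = (n + 1)*(n^2 - 3*n - 10) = (n - 5)*(n + 1)*(n + 2)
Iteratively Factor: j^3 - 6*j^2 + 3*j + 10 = (j + 1)*(j^2 - 7*j + 10) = (j - 2)*(j + 1)*(j - 5)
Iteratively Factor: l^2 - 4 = (l + 2)*(l - 2)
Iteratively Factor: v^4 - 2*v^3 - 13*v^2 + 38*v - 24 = (v - 3)*(v^3 + v^2 - 10*v + 8) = (v - 3)*(v - 2)*(v^2 + 3*v - 4) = (v - 3)*(v - 2)*(v - 1)*(v + 4)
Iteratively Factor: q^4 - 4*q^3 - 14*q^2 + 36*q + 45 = (q + 1)*(q^3 - 5*q^2 - 9*q + 45) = (q - 5)*(q + 1)*(q^2 - 9) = (q - 5)*(q - 3)*(q + 1)*(q + 3)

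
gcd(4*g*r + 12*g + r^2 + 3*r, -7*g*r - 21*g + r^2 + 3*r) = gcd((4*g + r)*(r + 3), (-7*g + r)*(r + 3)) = r + 3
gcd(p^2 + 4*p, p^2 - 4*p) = p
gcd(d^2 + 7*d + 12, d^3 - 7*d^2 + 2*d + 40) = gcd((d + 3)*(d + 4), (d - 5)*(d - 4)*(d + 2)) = 1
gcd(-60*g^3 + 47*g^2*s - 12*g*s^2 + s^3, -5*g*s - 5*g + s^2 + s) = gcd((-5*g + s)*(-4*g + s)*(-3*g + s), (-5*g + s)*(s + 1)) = -5*g + s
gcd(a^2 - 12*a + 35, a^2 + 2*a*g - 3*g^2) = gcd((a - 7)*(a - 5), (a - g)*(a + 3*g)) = 1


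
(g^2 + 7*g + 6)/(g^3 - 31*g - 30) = (g + 6)/(g^2 - g - 30)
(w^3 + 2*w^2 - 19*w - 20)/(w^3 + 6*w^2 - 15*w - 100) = (w + 1)/(w + 5)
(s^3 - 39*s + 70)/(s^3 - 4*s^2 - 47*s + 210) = (s - 2)/(s - 6)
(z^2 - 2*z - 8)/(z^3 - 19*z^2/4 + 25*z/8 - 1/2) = 8*(z + 2)/(8*z^2 - 6*z + 1)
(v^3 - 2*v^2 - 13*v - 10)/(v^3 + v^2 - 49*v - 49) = (v^2 - 3*v - 10)/(v^2 - 49)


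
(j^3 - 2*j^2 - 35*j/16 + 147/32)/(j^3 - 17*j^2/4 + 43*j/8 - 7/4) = (8*j^2 - 2*j - 21)/(4*(2*j^2 - 5*j + 2))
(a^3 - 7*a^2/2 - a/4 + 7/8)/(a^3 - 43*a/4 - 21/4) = (a - 1/2)/(a + 3)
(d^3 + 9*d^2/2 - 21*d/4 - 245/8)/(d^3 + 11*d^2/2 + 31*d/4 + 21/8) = (4*d^2 + 4*d - 35)/(4*d^2 + 8*d + 3)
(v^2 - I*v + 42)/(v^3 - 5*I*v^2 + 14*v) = (v + 6*I)/(v*(v + 2*I))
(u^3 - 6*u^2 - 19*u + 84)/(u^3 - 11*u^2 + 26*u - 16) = (u^3 - 6*u^2 - 19*u + 84)/(u^3 - 11*u^2 + 26*u - 16)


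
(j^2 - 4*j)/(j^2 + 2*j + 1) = j*(j - 4)/(j^2 + 2*j + 1)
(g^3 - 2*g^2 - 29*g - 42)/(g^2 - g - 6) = (g^2 - 4*g - 21)/(g - 3)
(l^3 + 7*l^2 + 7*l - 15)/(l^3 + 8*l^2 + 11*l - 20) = (l + 3)/(l + 4)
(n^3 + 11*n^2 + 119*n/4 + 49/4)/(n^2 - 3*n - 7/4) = (2*n^2 + 21*n + 49)/(2*n - 7)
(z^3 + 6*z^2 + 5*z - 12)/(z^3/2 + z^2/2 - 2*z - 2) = 2*(z^3 + 6*z^2 + 5*z - 12)/(z^3 + z^2 - 4*z - 4)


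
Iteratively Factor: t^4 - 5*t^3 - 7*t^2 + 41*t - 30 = (t + 3)*(t^3 - 8*t^2 + 17*t - 10) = (t - 2)*(t + 3)*(t^2 - 6*t + 5) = (t - 2)*(t - 1)*(t + 3)*(t - 5)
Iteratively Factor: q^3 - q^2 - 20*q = (q + 4)*(q^2 - 5*q) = q*(q + 4)*(q - 5)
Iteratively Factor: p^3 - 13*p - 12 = (p + 1)*(p^2 - p - 12) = (p - 4)*(p + 1)*(p + 3)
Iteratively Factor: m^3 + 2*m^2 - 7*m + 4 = (m + 4)*(m^2 - 2*m + 1) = (m - 1)*(m + 4)*(m - 1)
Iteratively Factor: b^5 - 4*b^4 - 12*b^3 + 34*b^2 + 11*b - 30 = (b - 5)*(b^4 + b^3 - 7*b^2 - b + 6) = (b - 5)*(b + 3)*(b^3 - 2*b^2 - b + 2) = (b - 5)*(b - 2)*(b + 3)*(b^2 - 1) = (b - 5)*(b - 2)*(b + 1)*(b + 3)*(b - 1)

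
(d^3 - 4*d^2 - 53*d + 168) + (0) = d^3 - 4*d^2 - 53*d + 168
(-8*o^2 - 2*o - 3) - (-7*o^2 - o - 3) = -o^2 - o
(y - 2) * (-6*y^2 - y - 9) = -6*y^3 + 11*y^2 - 7*y + 18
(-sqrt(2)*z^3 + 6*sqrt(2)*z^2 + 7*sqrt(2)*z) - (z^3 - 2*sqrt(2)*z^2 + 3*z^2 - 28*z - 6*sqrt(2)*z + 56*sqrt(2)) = -sqrt(2)*z^3 - z^3 - 3*z^2 + 8*sqrt(2)*z^2 + 13*sqrt(2)*z + 28*z - 56*sqrt(2)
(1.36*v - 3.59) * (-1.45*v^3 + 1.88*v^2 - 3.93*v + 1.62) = -1.972*v^4 + 7.7623*v^3 - 12.094*v^2 + 16.3119*v - 5.8158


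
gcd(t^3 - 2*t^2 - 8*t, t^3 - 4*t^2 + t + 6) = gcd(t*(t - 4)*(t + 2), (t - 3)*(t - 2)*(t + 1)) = 1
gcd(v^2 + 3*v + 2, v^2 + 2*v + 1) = v + 1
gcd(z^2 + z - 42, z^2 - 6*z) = z - 6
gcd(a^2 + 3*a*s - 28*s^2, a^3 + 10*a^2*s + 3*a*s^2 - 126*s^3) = a + 7*s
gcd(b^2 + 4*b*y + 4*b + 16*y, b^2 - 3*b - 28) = b + 4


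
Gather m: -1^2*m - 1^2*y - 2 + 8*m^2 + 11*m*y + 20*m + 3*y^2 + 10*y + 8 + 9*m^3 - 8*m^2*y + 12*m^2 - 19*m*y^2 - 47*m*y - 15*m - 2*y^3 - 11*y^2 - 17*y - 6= 9*m^3 + m^2*(20 - 8*y) + m*(-19*y^2 - 36*y + 4) - 2*y^3 - 8*y^2 - 8*y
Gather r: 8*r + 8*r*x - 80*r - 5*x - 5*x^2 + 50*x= r*(8*x - 72) - 5*x^2 + 45*x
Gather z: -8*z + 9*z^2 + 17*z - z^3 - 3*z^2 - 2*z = -z^3 + 6*z^2 + 7*z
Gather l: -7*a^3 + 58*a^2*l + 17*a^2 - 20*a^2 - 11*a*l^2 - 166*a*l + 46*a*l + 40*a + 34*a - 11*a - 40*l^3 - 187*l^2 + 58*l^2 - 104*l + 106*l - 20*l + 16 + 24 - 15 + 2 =-7*a^3 - 3*a^2 + 63*a - 40*l^3 + l^2*(-11*a - 129) + l*(58*a^2 - 120*a - 18) + 27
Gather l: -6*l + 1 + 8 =9 - 6*l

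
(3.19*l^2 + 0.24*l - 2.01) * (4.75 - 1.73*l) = -5.5187*l^3 + 14.7373*l^2 + 4.6173*l - 9.5475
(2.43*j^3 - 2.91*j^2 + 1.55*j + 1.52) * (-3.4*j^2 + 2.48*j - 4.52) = -8.262*j^5 + 15.9204*j^4 - 23.4704*j^3 + 11.8292*j^2 - 3.2364*j - 6.8704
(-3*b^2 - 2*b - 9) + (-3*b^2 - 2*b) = -6*b^2 - 4*b - 9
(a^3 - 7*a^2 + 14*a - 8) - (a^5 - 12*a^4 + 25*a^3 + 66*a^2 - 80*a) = -a^5 + 12*a^4 - 24*a^3 - 73*a^2 + 94*a - 8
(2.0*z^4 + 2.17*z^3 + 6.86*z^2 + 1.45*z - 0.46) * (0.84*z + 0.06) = 1.68*z^5 + 1.9428*z^4 + 5.8926*z^3 + 1.6296*z^2 - 0.2994*z - 0.0276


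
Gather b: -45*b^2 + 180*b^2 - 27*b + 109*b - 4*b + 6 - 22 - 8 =135*b^2 + 78*b - 24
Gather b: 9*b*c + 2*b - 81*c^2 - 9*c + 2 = b*(9*c + 2) - 81*c^2 - 9*c + 2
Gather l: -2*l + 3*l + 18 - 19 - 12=l - 13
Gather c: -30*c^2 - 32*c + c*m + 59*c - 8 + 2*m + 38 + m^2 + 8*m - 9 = -30*c^2 + c*(m + 27) + m^2 + 10*m + 21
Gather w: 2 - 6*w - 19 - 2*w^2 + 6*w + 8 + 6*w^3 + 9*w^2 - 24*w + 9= 6*w^3 + 7*w^2 - 24*w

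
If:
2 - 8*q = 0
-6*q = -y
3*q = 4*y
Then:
No Solution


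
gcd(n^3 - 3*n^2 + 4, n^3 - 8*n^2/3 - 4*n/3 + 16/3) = n^2 - 4*n + 4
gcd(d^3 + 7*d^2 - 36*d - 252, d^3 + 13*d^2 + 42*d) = d^2 + 13*d + 42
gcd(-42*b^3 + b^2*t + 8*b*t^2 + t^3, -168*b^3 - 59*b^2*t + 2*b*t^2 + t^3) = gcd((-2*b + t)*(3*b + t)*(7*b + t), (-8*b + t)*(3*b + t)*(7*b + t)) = 21*b^2 + 10*b*t + t^2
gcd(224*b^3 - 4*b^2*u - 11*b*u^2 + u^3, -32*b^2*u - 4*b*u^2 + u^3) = -32*b^2 - 4*b*u + u^2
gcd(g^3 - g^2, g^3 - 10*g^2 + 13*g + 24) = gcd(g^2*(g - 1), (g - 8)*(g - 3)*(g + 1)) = 1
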